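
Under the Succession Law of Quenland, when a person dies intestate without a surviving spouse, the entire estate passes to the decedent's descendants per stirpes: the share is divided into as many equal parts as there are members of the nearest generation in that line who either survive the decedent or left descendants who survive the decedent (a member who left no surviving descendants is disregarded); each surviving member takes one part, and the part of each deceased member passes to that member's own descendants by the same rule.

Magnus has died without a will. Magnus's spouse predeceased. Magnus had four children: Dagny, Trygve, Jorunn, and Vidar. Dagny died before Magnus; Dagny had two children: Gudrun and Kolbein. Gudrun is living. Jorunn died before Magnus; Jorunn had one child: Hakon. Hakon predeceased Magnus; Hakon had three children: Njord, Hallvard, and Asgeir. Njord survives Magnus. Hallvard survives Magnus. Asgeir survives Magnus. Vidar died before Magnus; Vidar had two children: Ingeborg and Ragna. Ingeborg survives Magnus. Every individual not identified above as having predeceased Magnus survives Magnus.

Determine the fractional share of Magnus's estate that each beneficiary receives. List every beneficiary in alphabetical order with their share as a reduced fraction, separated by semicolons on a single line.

There is no surviving spouse, so the entire estate passes to Magnus's descendants per stirpes.
The estate is divided into 4 equal shares of 1/4 among Dagny, Trygve, Jorunn, Vidar.
Dagny predeceased; the 1/4 allotted to Dagny's branch passes to Dagny's issue by representation.
The 1/4 is divided into 2 equal shares of 1/8 among Gudrun, Kolbein.
Gudrun is living and takes 1/8.
Kolbein is living and takes 1/8.
Trygve is living and takes 1/4.
Jorunn predeceased; the 1/4 allotted to Jorunn's branch passes to Jorunn's issue by representation.
Hakon's line is the sole branch at this level, so the full 1/4 passes to Hakon's issue by representation.
The 1/4 is divided into 3 equal shares of 1/12 among Njord, Hallvard, Asgeir.
Njord is living and takes 1/12.
Hallvard is living and takes 1/12.
Asgeir is living and takes 1/12.
Vidar predeceased; the 1/4 allotted to Vidar's branch passes to Vidar's issue by representation.
The 1/4 is divided into 2 equal shares of 1/8 among Ingeborg, Ragna.
Ingeborg is living and takes 1/8.
Ragna is living and takes 1/8.

Asgeir 1/12; Gudrun 1/8; Hallvard 1/12; Ingeborg 1/8; Kolbein 1/8; Njord 1/12; Ragna 1/8; Trygve 1/4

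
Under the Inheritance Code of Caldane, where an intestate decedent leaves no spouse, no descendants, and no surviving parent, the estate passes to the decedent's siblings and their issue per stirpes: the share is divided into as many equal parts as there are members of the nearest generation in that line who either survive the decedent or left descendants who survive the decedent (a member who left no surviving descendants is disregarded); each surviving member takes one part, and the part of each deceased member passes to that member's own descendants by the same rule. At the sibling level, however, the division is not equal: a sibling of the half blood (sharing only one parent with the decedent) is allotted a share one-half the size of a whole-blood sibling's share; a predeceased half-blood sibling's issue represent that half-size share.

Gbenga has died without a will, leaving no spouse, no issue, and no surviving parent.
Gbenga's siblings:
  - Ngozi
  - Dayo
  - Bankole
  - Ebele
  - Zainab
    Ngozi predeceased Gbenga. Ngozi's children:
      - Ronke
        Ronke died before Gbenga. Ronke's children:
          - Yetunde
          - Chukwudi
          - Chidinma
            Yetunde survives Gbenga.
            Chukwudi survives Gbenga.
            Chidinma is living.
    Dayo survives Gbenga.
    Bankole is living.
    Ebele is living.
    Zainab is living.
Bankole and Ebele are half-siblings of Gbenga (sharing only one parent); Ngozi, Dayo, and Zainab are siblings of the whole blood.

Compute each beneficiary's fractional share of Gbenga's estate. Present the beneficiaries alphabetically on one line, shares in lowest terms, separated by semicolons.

No spouse, descendants, or parent survives, so the estate passes to Gbenga's siblings per stirpes.
Half-blood siblings count for one-half the weight of whole-blood siblings at the initial division.
Dividing 1 in proportion to weights (total weight 4): Ngozi (weight 1) → 1/4; Dayo (weight 1) → 1/4; Bankole (weight 1/2) → 1/8; Ebele (weight 1/2) → 1/8; Zainab (weight 1) → 1/4.
Ngozi predeceased; the 1/4 allotted to Ngozi's branch passes to Ngozi's issue by representation.
Ronke's line is the sole branch at this level, so the full 1/4 passes to Ronke's issue by representation.
The 1/4 is divided into 3 equal shares of 1/12 among Yetunde, Chukwudi, Chidinma.
Yetunde is living and takes 1/12.
Chukwudi is living and takes 1/12.
Chidinma is living and takes 1/12.
Dayo is living and takes 1/4.
Bankole is living and takes 1/8.
Ebele is living and takes 1/8.
Zainab is living and takes 1/4.

Bankole 1/8; Chidinma 1/12; Chukwudi 1/12; Dayo 1/4; Ebele 1/8; Yetunde 1/12; Zainab 1/4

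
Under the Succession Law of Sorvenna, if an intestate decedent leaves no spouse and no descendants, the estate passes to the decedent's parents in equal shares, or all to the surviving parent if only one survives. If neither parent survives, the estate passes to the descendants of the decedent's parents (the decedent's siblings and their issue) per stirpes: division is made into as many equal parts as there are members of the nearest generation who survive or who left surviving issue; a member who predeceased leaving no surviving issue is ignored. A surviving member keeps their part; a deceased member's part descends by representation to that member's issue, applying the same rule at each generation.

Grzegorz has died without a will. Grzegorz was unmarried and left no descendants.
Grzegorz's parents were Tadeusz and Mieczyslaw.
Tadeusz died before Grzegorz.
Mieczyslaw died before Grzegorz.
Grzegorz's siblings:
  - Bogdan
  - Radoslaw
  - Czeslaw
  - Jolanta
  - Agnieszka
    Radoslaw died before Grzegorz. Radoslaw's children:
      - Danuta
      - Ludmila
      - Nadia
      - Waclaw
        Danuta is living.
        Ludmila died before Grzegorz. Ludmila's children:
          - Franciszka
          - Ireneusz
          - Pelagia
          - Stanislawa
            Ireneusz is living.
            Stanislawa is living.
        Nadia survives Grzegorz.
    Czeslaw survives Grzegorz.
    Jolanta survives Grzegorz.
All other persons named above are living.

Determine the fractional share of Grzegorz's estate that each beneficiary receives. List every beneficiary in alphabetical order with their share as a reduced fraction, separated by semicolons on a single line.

Agnieszka 1/5; Bogdan 1/5; Czeslaw 1/5; Danuta 1/20; Franciszka 1/80; Ireneusz 1/80; Jolanta 1/5; Nadia 1/20; Pelagia 1/80; Stanislawa 1/80; Waclaw 1/20

Neither parent survives and there are no descendants, so the estate passes to Grzegorz's siblings and their issue per stirpes.
The estate is divided into 5 equal shares of 1/5 among Bogdan, Radoslaw, Czeslaw, Jolanta, Agnieszka.
Bogdan is living and takes 1/5.
Radoslaw predeceased; the 1/5 allotted to Radoslaw's branch passes to Radoslaw's issue by representation.
The 1/5 is divided into 4 equal shares of 1/20 among Danuta, Ludmila, Nadia, Waclaw.
Danuta is living and takes 1/20.
Ludmila predeceased; the 1/20 allotted to Ludmila's branch passes to Ludmila's issue by representation.
The 1/20 is divided into 4 equal shares of 1/80 among Franciszka, Ireneusz, Pelagia, Stanislawa.
Franciszka is living and takes 1/80.
Ireneusz is living and takes 1/80.
Pelagia is living and takes 1/80.
Stanislawa is living and takes 1/80.
Nadia is living and takes 1/20.
Waclaw is living and takes 1/20.
Czeslaw is living and takes 1/5.
Jolanta is living and takes 1/5.
Agnieszka is living and takes 1/5.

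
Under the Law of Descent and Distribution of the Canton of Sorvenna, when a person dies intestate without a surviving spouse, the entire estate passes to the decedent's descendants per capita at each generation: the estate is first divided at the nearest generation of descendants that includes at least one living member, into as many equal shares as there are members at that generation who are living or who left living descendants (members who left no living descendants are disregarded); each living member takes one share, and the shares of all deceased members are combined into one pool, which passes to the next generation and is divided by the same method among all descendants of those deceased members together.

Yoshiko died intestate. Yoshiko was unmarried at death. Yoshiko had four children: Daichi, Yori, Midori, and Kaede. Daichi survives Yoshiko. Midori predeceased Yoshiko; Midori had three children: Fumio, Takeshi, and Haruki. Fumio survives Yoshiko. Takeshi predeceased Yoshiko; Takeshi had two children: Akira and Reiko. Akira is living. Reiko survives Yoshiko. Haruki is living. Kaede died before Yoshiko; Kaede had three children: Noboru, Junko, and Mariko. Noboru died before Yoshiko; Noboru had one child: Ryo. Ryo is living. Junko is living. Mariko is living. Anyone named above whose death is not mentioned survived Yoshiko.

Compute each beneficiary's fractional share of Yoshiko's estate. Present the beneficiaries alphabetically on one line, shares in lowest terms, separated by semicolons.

There is no surviving spouse, so the entire estate passes to Yoshiko's descendants per capita at each generation.
At generation 1 (Daichi, Yori, Midori, Kaede) there are 4 shares of (1)/4 = 1/4 each.
Living: Daichi and Yori — each takes 1/4.
Deceased: Midori and Kaede. Their combined 1/2 is pooled and carried to generation 2.
At generation 2 (Fumio, Takeshi, Haruki, Noboru, Junko, Mariko) there are 6 shares of (1/2)/6 = 1/12 each.
Living: Fumio, Haruki, Junko, and Mariko — each takes 1/12.
Deceased: Takeshi and Noboru. Their combined 1/6 is pooled and carried to generation 3.
At generation 3 (Akira, Reiko, Ryo) there are 3 shares of (1/6)/3 = 1/18 each.
Living: Akira, Reiko, and Ryo — each takes 1/18.

Akira 1/18; Daichi 1/4; Fumio 1/12; Haruki 1/12; Junko 1/12; Mariko 1/12; Reiko 1/18; Ryo 1/18; Yori 1/4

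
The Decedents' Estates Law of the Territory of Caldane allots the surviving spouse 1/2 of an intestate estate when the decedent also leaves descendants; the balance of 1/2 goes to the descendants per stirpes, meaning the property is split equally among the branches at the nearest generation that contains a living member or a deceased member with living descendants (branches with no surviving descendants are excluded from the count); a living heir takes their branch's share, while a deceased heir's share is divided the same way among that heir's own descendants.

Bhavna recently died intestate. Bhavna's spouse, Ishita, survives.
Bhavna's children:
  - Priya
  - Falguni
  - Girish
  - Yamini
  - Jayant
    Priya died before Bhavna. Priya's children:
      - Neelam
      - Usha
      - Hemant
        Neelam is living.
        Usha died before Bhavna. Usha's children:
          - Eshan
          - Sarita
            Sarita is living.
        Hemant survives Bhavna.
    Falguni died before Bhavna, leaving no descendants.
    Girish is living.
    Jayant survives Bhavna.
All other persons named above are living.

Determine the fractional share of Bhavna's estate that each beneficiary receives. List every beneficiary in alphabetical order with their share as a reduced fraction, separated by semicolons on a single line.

Eshan 1/48; Girish 1/8; Hemant 1/24; Ishita 1/2; Jayant 1/8; Neelam 1/24; Sarita 1/48; Yamini 1/8

Ishita, as surviving spouse, takes 1/2.
The remaining 1/2 passes to Bhavna's descendants per stirpes.
Falguni left no surviving issue, so that branch lapses and is disregarded.
The 1/2 is divided into 4 equal shares of 1/8 among Priya, Girish, Yamini, Jayant.
Priya predeceased; the 1/8 allotted to Priya's branch passes to Priya's issue by representation.
The 1/8 is divided into 3 equal shares of 1/24 among Neelam, Usha, Hemant.
Neelam is living and takes 1/24.
Usha predeceased; the 1/24 allotted to Usha's branch passes to Usha's issue by representation.
The 1/24 is divided into 2 equal shares of 1/48 among Eshan, Sarita.
Eshan is living and takes 1/48.
Sarita is living and takes 1/48.
Hemant is living and takes 1/24.
Girish is living and takes 1/8.
Yamini is living and takes 1/8.
Jayant is living and takes 1/8.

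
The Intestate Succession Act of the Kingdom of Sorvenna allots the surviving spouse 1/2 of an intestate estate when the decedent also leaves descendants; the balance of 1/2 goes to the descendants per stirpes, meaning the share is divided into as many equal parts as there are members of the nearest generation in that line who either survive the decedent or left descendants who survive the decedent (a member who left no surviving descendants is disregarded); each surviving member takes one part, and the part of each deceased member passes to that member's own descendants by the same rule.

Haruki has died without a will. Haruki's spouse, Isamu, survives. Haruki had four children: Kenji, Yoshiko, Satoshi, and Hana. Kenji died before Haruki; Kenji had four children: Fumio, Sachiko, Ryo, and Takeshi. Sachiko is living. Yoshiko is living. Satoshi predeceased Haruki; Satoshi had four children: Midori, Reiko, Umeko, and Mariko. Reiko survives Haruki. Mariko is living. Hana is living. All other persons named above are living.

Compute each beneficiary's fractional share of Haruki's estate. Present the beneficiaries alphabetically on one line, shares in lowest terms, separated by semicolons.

Isamu, as surviving spouse, takes 1/2.
The remaining 1/2 passes to Haruki's descendants per stirpes.
The 1/2 is divided into 4 equal shares of 1/8 among Kenji, Yoshiko, Satoshi, Hana.
Kenji predeceased; the 1/8 allotted to Kenji's branch passes to Kenji's issue by representation.
The 1/8 is divided into 4 equal shares of 1/32 among Fumio, Sachiko, Ryo, Takeshi.
Fumio is living and takes 1/32.
Sachiko is living and takes 1/32.
Ryo is living and takes 1/32.
Takeshi is living and takes 1/32.
Yoshiko is living and takes 1/8.
Satoshi predeceased; the 1/8 allotted to Satoshi's branch passes to Satoshi's issue by representation.
The 1/8 is divided into 4 equal shares of 1/32 among Midori, Reiko, Umeko, Mariko.
Midori is living and takes 1/32.
Reiko is living and takes 1/32.
Umeko is living and takes 1/32.
Mariko is living and takes 1/32.
Hana is living and takes 1/8.

Fumio 1/32; Hana 1/8; Isamu 1/2; Mariko 1/32; Midori 1/32; Reiko 1/32; Ryo 1/32; Sachiko 1/32; Takeshi 1/32; Umeko 1/32; Yoshiko 1/8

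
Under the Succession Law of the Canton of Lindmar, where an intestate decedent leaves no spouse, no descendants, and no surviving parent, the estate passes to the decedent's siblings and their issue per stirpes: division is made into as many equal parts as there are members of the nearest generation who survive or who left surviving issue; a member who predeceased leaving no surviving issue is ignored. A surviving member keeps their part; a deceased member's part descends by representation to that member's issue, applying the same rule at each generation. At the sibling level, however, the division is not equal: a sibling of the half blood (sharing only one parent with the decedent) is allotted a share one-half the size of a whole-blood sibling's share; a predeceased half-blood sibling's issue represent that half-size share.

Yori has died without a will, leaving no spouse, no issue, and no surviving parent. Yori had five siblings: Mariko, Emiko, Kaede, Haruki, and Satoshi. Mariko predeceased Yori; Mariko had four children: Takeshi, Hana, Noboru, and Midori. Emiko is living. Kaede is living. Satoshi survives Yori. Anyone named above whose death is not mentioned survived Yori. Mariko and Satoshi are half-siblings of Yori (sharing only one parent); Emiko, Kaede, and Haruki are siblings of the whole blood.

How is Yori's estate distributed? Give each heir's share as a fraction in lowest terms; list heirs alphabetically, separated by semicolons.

Emiko 1/4; Hana 1/32; Haruki 1/4; Kaede 1/4; Midori 1/32; Noboru 1/32; Satoshi 1/8; Takeshi 1/32

No spouse, descendants, or parent survives, so the estate passes to Yori's siblings per stirpes.
Half-blood siblings count for one-half the weight of whole-blood siblings at the initial division.
Dividing 1 in proportion to weights (total weight 4): Mariko (weight 1/2) → 1/8; Emiko (weight 1) → 1/4; Kaede (weight 1) → 1/4; Haruki (weight 1) → 1/4; Satoshi (weight 1/2) → 1/8.
Mariko predeceased; the 1/8 allotted to Mariko's branch passes to Mariko's issue by representation.
The 1/8 is divided into 4 equal shares of 1/32 among Takeshi, Hana, Noboru, Midori.
Takeshi is living and takes 1/32.
Hana is living and takes 1/32.
Noboru is living and takes 1/32.
Midori is living and takes 1/32.
Emiko is living and takes 1/4.
Kaede is living and takes 1/4.
Haruki is living and takes 1/4.
Satoshi is living and takes 1/8.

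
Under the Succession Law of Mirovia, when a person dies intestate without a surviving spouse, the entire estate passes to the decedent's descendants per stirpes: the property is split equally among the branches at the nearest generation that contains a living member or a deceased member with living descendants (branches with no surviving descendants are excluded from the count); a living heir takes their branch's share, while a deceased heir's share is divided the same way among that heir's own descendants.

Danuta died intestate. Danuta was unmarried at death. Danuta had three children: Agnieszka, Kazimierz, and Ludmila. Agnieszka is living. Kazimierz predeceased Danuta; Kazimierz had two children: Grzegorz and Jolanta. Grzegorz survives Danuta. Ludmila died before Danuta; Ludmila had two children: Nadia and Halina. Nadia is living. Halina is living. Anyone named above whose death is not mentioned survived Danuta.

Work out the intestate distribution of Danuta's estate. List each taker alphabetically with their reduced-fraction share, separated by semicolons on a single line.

There is no surviving spouse, so the entire estate passes to Danuta's descendants per stirpes.
The estate is divided into 3 equal shares of 1/3 among Agnieszka, Kazimierz, Ludmila.
Agnieszka is living and takes 1/3.
Kazimierz predeceased; the 1/3 allotted to Kazimierz's branch passes to Kazimierz's issue by representation.
The 1/3 is divided into 2 equal shares of 1/6 among Grzegorz, Jolanta.
Grzegorz is living and takes 1/6.
Jolanta is living and takes 1/6.
Ludmila predeceased; the 1/3 allotted to Ludmila's branch passes to Ludmila's issue by representation.
The 1/3 is divided into 2 equal shares of 1/6 among Nadia, Halina.
Nadia is living and takes 1/6.
Halina is living and takes 1/6.

Agnieszka 1/3; Grzegorz 1/6; Halina 1/6; Jolanta 1/6; Nadia 1/6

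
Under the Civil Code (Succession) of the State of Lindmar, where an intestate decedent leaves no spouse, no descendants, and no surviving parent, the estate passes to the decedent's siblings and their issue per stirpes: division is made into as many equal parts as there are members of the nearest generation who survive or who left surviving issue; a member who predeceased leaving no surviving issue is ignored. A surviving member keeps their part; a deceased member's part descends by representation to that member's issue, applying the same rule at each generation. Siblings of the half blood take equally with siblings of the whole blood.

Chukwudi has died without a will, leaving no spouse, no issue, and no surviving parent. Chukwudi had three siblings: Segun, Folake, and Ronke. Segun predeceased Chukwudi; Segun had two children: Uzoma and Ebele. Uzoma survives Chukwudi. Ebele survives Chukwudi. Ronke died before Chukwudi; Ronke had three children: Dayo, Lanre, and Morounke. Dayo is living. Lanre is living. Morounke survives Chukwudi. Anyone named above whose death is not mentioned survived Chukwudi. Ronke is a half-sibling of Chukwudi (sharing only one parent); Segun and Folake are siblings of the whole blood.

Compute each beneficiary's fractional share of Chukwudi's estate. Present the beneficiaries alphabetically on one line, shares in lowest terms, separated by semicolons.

Dayo 1/9; Ebele 1/6; Folake 1/3; Lanre 1/9; Morounke 1/9; Uzoma 1/6

No spouse, descendants, or parent survives, so the estate passes to Chukwudi's siblings per stirpes.
Half-blood and whole-blood siblings take equally under the stated rule.
The estate is divided into 3 equal shares of 1/3 among Segun, Folake, Ronke.
Segun predeceased; the 1/3 allotted to Segun's branch passes to Segun's issue by representation.
The 1/3 is divided into 2 equal shares of 1/6 among Uzoma, Ebele.
Uzoma is living and takes 1/6.
Ebele is living and takes 1/6.
Folake is living and takes 1/3.
Ronke predeceased; the 1/3 allotted to Ronke's branch passes to Ronke's issue by representation.
The 1/3 is divided into 3 equal shares of 1/9 among Dayo, Lanre, Morounke.
Dayo is living and takes 1/9.
Lanre is living and takes 1/9.
Morounke is living and takes 1/9.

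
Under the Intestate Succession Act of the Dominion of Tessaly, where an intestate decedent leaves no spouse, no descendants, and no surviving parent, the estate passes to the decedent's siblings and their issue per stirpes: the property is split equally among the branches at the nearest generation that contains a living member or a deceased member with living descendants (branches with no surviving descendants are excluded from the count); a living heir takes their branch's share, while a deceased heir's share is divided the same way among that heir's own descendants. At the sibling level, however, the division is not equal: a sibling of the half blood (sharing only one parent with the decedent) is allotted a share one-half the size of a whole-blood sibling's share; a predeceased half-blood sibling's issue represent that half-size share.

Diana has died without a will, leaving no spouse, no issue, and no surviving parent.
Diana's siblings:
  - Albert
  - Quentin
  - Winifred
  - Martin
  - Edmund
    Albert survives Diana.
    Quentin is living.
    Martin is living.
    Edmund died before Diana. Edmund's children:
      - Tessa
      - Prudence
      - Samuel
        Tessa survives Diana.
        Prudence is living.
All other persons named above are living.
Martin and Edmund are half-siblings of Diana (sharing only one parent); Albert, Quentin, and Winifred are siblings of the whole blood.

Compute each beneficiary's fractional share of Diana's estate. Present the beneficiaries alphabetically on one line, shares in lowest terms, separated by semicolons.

No spouse, descendants, or parent survives, so the estate passes to Diana's siblings per stirpes.
Half-blood siblings count for one-half the weight of whole-blood siblings at the initial division.
Dividing 1 in proportion to weights (total weight 4): Albert (weight 1) → 1/4; Quentin (weight 1) → 1/4; Winifred (weight 1) → 1/4; Martin (weight 1/2) → 1/8; Edmund (weight 1/2) → 1/8.
Albert is living and takes 1/4.
Quentin is living and takes 1/4.
Winifred is living and takes 1/4.
Martin is living and takes 1/8.
Edmund predeceased; the 1/8 allotted to Edmund's branch passes to Edmund's issue by representation.
The 1/8 is divided into 3 equal shares of 1/24 among Tessa, Prudence, Samuel.
Tessa is living and takes 1/24.
Prudence is living and takes 1/24.
Samuel is living and takes 1/24.

Albert 1/4; Martin 1/8; Prudence 1/24; Quentin 1/4; Samuel 1/24; Tessa 1/24; Winifred 1/4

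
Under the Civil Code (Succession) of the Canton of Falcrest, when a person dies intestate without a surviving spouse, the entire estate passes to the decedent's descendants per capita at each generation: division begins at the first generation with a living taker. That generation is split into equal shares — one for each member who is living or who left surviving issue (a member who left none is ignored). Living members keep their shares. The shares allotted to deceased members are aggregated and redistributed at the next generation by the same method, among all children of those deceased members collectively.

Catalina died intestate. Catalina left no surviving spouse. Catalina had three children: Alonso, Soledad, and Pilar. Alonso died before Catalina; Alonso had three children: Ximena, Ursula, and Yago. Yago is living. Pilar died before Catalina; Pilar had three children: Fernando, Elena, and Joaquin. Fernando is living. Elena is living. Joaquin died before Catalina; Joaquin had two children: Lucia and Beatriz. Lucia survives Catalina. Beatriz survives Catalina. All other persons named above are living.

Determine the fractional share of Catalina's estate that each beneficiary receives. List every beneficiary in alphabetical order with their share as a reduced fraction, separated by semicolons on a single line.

There is no surviving spouse, so the entire estate passes to Catalina's descendants per capita at each generation.
At generation 1 (Alonso, Soledad, Pilar) there are 3 shares of (1)/3 = 1/3 each.
Living: Soledad — each takes 1/3.
Deceased: Alonso and Pilar. Their combined 2/3 is pooled and carried to generation 2.
At generation 2 (Ximena, Ursula, Yago, Fernando, Elena, Joaquin) there are 6 shares of (2/3)/6 = 1/9 each.
Living: Ximena, Ursula, Yago, Fernando, and Elena — each takes 1/9.
Deceased: Joaquin. That 1/9 share is carried to generation 3.
At generation 3 (Lucia, Beatriz) there are 2 shares of (1/9)/2 = 1/18 each.
Living: Lucia and Beatriz — each takes 1/18.

Beatriz 1/18; Elena 1/9; Fernando 1/9; Lucia 1/18; Soledad 1/3; Ursula 1/9; Ximena 1/9; Yago 1/9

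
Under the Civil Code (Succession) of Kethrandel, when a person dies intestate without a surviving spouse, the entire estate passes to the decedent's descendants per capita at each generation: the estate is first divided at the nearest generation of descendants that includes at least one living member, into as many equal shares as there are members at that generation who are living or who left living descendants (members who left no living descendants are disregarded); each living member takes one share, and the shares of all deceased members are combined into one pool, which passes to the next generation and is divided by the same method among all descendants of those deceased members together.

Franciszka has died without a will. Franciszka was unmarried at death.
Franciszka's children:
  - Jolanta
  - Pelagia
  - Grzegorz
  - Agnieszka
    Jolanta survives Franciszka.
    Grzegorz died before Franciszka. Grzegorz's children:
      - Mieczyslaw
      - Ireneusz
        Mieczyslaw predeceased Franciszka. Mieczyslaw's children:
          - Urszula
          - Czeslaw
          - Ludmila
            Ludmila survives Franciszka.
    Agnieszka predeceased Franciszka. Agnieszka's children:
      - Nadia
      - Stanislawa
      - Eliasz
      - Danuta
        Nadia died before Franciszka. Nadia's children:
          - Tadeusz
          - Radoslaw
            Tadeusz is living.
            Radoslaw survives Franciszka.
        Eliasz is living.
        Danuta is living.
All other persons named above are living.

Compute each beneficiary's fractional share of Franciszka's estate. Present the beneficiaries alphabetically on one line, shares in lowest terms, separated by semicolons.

There is no surviving spouse, so the entire estate passes to Franciszka's descendants per capita at each generation.
At generation 1 (Jolanta, Pelagia, Grzegorz, Agnieszka) there are 4 shares of (1)/4 = 1/4 each.
Living: Jolanta and Pelagia — each takes 1/4.
Deceased: Grzegorz and Agnieszka. Their combined 1/2 is pooled and carried to generation 2.
At generation 2 (Mieczyslaw, Ireneusz, Nadia, Stanislawa, Eliasz, Danuta) there are 6 shares of (1/2)/6 = 1/12 each.
Living: Ireneusz, Stanislawa, Eliasz, and Danuta — each takes 1/12.
Deceased: Mieczyslaw and Nadia. Their combined 1/6 is pooled and carried to generation 3.
At generation 3 (Urszula, Czeslaw, Ludmila, Tadeusz, Radoslaw) there are 5 shares of (1/6)/5 = 1/30 each.
Living: Urszula, Czeslaw, Ludmila, Tadeusz, and Radoslaw — each takes 1/30.

Czeslaw 1/30; Danuta 1/12; Eliasz 1/12; Ireneusz 1/12; Jolanta 1/4; Ludmila 1/30; Pelagia 1/4; Radoslaw 1/30; Stanislawa 1/12; Tadeusz 1/30; Urszula 1/30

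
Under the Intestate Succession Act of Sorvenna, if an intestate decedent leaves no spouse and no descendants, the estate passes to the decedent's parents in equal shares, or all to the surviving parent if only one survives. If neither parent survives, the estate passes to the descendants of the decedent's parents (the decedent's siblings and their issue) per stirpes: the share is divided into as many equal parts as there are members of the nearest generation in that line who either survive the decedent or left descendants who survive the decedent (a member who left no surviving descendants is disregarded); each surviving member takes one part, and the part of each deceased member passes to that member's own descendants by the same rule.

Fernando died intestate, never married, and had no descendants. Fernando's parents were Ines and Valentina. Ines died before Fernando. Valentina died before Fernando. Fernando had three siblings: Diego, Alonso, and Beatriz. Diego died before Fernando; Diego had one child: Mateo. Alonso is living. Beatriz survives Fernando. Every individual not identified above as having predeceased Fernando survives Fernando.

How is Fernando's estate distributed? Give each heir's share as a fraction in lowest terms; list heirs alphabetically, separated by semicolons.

Alonso 1/3; Beatriz 1/3; Mateo 1/3

Neither parent survives and there are no descendants, so the estate passes to Fernando's siblings and their issue per stirpes.
The estate is divided into 3 equal shares of 1/3 among Diego, Alonso, Beatriz.
Diego predeceased; the 1/3 allotted to Diego's branch passes to Diego's issue by representation.
Mateo is the sole taker at this level and receives the full 1/3.
Alonso is living and takes 1/3.
Beatriz is living and takes 1/3.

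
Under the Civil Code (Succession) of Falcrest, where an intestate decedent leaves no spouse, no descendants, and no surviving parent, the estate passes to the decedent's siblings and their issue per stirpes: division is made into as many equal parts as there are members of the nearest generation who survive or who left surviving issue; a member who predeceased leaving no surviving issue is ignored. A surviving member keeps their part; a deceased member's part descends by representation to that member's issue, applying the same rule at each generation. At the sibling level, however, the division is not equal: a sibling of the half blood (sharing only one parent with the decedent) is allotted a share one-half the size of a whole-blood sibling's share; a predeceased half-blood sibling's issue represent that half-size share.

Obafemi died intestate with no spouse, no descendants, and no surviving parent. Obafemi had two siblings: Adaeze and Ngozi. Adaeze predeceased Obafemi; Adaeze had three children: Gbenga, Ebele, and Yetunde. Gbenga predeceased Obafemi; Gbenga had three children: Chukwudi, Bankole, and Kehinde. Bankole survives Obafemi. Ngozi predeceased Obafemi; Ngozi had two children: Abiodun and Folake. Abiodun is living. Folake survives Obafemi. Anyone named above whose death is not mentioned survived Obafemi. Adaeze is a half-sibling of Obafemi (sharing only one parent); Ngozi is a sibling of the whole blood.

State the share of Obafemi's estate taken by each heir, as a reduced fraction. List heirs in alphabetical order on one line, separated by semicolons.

No spouse, descendants, or parent survives, so the estate passes to Obafemi's siblings per stirpes.
Half-blood siblings count for one-half the weight of whole-blood siblings at the initial division.
Dividing 1 in proportion to weights (total weight 3/2): Adaeze (weight 1/2) → 1/3; Ngozi (weight 1) → 2/3.
Adaeze predeceased; the 1/3 allotted to Adaeze's branch passes to Adaeze's issue by representation.
The 1/3 is divided into 3 equal shares of 1/9 among Gbenga, Ebele, Yetunde.
Gbenga predeceased; the 1/9 allotted to Gbenga's branch passes to Gbenga's issue by representation.
The 1/9 is divided into 3 equal shares of 1/27 among Chukwudi, Bankole, Kehinde.
Chukwudi is living and takes 1/27.
Bankole is living and takes 1/27.
Kehinde is living and takes 1/27.
Ebele is living and takes 1/9.
Yetunde is living and takes 1/9.
Ngozi predeceased; the 2/3 allotted to Ngozi's branch passes to Ngozi's issue by representation.
The 2/3 is divided into 2 equal shares of 1/3 among Abiodun, Folake.
Abiodun is living and takes 1/3.
Folake is living and takes 1/3.

Abiodun 1/3; Bankole 1/27; Chukwudi 1/27; Ebele 1/9; Folake 1/3; Kehinde 1/27; Yetunde 1/9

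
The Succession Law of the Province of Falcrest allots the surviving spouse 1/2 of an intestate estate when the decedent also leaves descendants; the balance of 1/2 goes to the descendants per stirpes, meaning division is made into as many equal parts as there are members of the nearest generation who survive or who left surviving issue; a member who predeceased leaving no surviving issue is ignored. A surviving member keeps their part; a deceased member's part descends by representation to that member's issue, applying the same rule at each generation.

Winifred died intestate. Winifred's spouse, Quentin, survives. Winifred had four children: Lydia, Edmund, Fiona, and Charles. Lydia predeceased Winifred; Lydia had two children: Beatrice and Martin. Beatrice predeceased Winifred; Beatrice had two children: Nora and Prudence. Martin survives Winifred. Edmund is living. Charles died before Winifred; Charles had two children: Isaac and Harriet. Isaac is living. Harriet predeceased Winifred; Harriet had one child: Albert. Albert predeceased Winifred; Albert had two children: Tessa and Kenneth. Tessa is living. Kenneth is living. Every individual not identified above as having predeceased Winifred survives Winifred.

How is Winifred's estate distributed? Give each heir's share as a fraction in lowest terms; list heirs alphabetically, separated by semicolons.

Edmund 1/8; Fiona 1/8; Isaac 1/16; Kenneth 1/32; Martin 1/16; Nora 1/32; Prudence 1/32; Quentin 1/2; Tessa 1/32

Quentin, as surviving spouse, takes 1/2.
The remaining 1/2 passes to Winifred's descendants per stirpes.
The 1/2 is divided into 4 equal shares of 1/8 among Lydia, Edmund, Fiona, Charles.
Lydia predeceased; the 1/8 allotted to Lydia's branch passes to Lydia's issue by representation.
The 1/8 is divided into 2 equal shares of 1/16 among Beatrice, Martin.
Beatrice predeceased; the 1/16 allotted to Beatrice's branch passes to Beatrice's issue by representation.
The 1/16 is divided into 2 equal shares of 1/32 among Nora, Prudence.
Nora is living and takes 1/32.
Prudence is living and takes 1/32.
Martin is living and takes 1/16.
Edmund is living and takes 1/8.
Fiona is living and takes 1/8.
Charles predeceased; the 1/8 allotted to Charles's branch passes to Charles's issue by representation.
The 1/8 is divided into 2 equal shares of 1/16 among Isaac, Harriet.
Isaac is living and takes 1/16.
Harriet predeceased; the 1/16 allotted to Harriet's branch passes to Harriet's issue by representation.
Albert's line is the sole branch at this level, so the full 1/16 passes to Albert's issue by representation.
The 1/16 is divided into 2 equal shares of 1/32 among Tessa, Kenneth.
Tessa is living and takes 1/32.
Kenneth is living and takes 1/32.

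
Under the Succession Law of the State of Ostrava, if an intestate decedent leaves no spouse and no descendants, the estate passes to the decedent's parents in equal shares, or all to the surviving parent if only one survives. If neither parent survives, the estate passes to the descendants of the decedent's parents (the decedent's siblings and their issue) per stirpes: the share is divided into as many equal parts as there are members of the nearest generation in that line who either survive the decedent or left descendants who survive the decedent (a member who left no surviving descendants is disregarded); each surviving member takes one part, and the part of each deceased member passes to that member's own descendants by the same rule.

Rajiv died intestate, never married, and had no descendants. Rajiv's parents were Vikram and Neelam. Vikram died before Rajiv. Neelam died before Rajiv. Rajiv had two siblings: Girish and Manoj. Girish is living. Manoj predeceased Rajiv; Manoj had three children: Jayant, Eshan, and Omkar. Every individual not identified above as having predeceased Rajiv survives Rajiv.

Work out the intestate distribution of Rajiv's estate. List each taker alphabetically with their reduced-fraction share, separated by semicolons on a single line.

Eshan 1/6; Girish 1/2; Jayant 1/6; Omkar 1/6

Neither parent survives and there are no descendants, so the estate passes to Rajiv's siblings and their issue per stirpes.
The estate is divided into 2 equal shares of 1/2 among Girish, Manoj.
Girish is living and takes 1/2.
Manoj predeceased; the 1/2 allotted to Manoj's branch passes to Manoj's issue by representation.
The 1/2 is divided into 3 equal shares of 1/6 among Jayant, Eshan, Omkar.
Jayant is living and takes 1/6.
Eshan is living and takes 1/6.
Omkar is living and takes 1/6.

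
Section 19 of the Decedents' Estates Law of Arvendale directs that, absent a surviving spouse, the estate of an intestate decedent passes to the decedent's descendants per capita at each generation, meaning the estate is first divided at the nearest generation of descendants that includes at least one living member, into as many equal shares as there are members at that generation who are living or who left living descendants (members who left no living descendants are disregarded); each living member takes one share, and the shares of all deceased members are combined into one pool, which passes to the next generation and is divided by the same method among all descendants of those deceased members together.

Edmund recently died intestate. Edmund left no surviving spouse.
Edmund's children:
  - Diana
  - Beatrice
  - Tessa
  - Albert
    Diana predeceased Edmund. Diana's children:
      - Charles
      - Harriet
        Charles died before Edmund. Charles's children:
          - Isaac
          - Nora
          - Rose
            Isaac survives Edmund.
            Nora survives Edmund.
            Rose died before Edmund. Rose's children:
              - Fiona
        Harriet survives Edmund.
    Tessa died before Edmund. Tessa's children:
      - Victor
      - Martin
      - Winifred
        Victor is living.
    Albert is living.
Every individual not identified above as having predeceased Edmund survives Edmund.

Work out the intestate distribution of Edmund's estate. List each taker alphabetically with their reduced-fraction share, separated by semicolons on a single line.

Albert 1/4; Beatrice 1/4; Fiona 1/30; Harriet 1/10; Isaac 1/30; Martin 1/10; Nora 1/30; Victor 1/10; Winifred 1/10

There is no surviving spouse, so the entire estate passes to Edmund's descendants per capita at each generation.
At generation 1 (Diana, Beatrice, Tessa, Albert) there are 4 shares of (1)/4 = 1/4 each.
Living: Beatrice and Albert — each takes 1/4.
Deceased: Diana and Tessa. Their combined 1/2 is pooled and carried to generation 2.
At generation 2 (Charles, Harriet, Victor, Martin, Winifred) there are 5 shares of (1/2)/5 = 1/10 each.
Living: Harriet, Victor, Martin, and Winifred — each takes 1/10.
Deceased: Charles. That 1/10 share is carried to generation 3.
At generation 3 (Isaac, Nora, Rose) there are 3 shares of (1/10)/3 = 1/30 each.
Living: Isaac and Nora — each takes 1/30.
Deceased: Rose. That 1/30 share is carried to generation 4.
At generation 4 (Fiona) there are 1 shares of (1/30)/1 = 1/30 each.
Living: Fiona — each takes 1/30.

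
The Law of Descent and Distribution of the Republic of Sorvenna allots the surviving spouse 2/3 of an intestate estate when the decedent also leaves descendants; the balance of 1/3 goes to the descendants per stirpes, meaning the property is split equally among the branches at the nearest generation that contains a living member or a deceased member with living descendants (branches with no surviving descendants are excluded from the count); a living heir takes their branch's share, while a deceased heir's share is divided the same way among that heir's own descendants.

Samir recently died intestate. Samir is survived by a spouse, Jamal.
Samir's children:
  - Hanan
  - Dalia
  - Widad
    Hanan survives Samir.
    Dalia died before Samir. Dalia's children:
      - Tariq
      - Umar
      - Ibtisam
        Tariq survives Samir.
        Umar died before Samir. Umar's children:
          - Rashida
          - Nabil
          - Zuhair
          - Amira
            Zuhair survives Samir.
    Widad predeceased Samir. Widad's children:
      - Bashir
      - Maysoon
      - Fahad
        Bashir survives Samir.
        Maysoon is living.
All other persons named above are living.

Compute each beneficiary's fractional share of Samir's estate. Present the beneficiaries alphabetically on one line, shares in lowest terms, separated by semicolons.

Amira 1/108; Bashir 1/27; Fahad 1/27; Hanan 1/9; Ibtisam 1/27; Jamal 2/3; Maysoon 1/27; Nabil 1/108; Rashida 1/108; Tariq 1/27; Zuhair 1/108

Jamal, as surviving spouse, takes 2/3.
The remaining 1/3 passes to Samir's descendants per stirpes.
The 1/3 is divided into 3 equal shares of 1/9 among Hanan, Dalia, Widad.
Hanan is living and takes 1/9.
Dalia predeceased; the 1/9 allotted to Dalia's branch passes to Dalia's issue by representation.
The 1/9 is divided into 3 equal shares of 1/27 among Tariq, Umar, Ibtisam.
Tariq is living and takes 1/27.
Umar predeceased; the 1/27 allotted to Umar's branch passes to Umar's issue by representation.
The 1/27 is divided into 4 equal shares of 1/108 among Rashida, Nabil, Zuhair, Amira.
Rashida is living and takes 1/108.
Nabil is living and takes 1/108.
Zuhair is living and takes 1/108.
Amira is living and takes 1/108.
Ibtisam is living and takes 1/27.
Widad predeceased; the 1/9 allotted to Widad's branch passes to Widad's issue by representation.
The 1/9 is divided into 3 equal shares of 1/27 among Bashir, Maysoon, Fahad.
Bashir is living and takes 1/27.
Maysoon is living and takes 1/27.
Fahad is living and takes 1/27.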